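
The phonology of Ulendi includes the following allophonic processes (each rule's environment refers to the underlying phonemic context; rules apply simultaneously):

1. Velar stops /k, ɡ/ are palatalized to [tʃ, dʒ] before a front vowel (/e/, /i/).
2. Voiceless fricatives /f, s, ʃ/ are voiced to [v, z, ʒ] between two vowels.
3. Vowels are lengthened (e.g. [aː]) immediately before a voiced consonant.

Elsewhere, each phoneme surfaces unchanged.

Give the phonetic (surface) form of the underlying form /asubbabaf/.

[azuːbbaːbaf]

/a/ (word-initial) is in the target of rule 3 but the environment (before a voiced consonant) is not met → [a].
Rule 2 applies to /s/ (between /a/ and /u/: between two vowels) → [z].
/u/ — between /s/ and /b/, before a voiced consonant — surfaces as [uː] (rule 3).
/b/ stays [b].
/b/ — not in any rule's target class → [b].
Rule 3 applies to /a/ (between /b/ and /b/: before a voiced consonant) → [aː].
/b/ — not in any rule's target class → [b].
/a/ (between /b/ and /f/) fails the environment for rule 3, so it stays [a].
/f/ (word-final) fails the environment for rule 2, so it stays [f].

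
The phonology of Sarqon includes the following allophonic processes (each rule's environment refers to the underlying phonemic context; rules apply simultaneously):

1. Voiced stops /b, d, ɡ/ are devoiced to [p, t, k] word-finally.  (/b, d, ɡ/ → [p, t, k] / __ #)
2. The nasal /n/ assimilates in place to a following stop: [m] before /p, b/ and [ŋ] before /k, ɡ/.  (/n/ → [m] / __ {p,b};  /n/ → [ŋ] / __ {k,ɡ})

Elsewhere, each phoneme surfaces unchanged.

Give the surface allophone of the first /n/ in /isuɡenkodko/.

[ŋ]

/n/ meets the environment for rule 2 (before a labial or velar stop) → [ŋ].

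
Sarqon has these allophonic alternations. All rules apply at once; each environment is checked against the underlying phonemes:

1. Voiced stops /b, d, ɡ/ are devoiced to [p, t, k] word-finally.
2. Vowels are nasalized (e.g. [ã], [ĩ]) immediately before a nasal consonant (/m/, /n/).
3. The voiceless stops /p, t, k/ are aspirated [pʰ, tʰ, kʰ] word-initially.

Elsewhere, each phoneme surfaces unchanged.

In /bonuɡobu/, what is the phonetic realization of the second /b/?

/b/ (between /o/ and /u/): rule 1 targets it, but not word-finally → unchanged [b].

[b]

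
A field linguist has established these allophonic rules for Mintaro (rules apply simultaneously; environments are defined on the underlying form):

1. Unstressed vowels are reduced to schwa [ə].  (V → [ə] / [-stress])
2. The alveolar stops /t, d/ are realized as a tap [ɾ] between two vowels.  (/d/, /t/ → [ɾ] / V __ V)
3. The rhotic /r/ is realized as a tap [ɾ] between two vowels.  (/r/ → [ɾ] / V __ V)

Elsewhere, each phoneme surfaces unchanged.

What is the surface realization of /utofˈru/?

/u/ — word-initial, in an unstressed syllable — surfaces as [ə] (rule 1).
/t/ (between /u/ and /o/) occurs between two vowels → [ɾ] by rule 2.
/o/ (between /t/ and /f/): in an unstressed syllable, so rule 1 applies → [ə].
/f/ stays [f].
/r/ — between /f/ and /u/; rule 3 does not apply here → [r].
/u/ (word-final): rule 1 targets it, but not in an unstressed syllable → unchanged [u].

[əɾəfˈru]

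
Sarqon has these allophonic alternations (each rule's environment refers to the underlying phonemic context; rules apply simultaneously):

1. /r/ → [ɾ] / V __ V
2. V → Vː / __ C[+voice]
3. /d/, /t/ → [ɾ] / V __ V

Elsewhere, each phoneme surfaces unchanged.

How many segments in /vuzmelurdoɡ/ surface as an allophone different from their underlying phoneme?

4

Segments that undergo a rule: /u/ → [uː] (rule 2); /e/ → [eː] (rule 2); /u/ → [uː] (rule 2); /o/ → [oː] (rule 2).
All other segments surface unchanged.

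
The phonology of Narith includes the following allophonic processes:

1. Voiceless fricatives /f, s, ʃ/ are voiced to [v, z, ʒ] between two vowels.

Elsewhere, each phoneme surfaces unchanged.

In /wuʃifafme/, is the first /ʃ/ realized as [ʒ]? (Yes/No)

Yes

/ʃ/ (between /u/ and /i/) occurs between two vowels → [ʒ] by rule 1.
The actual realization is [ʒ], which matches [ʒ].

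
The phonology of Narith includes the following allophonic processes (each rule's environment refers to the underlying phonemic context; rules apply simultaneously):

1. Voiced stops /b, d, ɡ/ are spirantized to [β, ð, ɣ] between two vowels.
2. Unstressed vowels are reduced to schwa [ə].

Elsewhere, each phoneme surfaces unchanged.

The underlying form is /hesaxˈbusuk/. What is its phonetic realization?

Rule 2 applies to /e/ (between /h/ and /s/: in an unstressed syllable) → [ə].
/a/ (between /s/ and /x/) occurs in an unstressed syllable → [ə] by rule 2.
/b/ (between /x/ and /u/) fails the environment for rule 1, so it stays [b].
/u/ (between /b/ and /s/) is in the target of rule 2 but the environment (in an unstressed syllable) is not met → [u].
/u/ (between /s/ and /k/) occurs in an unstressed syllable → [ə] by rule 2.

[həsəxˈbusək]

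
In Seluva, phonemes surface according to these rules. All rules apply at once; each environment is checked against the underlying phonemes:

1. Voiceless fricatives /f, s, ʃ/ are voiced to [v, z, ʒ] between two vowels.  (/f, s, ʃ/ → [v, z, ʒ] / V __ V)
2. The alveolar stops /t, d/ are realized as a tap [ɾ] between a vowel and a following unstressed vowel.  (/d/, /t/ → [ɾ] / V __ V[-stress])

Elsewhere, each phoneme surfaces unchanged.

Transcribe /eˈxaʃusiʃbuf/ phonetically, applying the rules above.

[eˈxaʒuziʃbuf]

Rule 1 applies to /ʃ/ (between /a/ and /u/: between two vowels) → [ʒ].
/s/ — between /u/ and /i/, between two vowels — surfaces as [z] (rule 1).
/ʃ/ (between /i/ and /b/) is in the target of rule 1 but the environment (between two vowels) is not met → [ʃ].
/f/ (word-final) is in the target of rule 1 but the environment (between two vowels) is not met → [f].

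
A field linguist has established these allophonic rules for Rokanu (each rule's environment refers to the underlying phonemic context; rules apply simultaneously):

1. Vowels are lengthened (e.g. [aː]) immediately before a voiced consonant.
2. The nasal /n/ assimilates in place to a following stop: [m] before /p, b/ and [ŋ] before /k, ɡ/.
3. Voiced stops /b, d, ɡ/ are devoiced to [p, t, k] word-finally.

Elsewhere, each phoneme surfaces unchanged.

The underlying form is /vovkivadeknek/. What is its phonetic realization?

[voːvkiːvaːdeknek]

/v/ — not in any rule's target class → [v].
Rule 1 applies to /o/ (between /v/ and /v/: before a voiced consonant) → [oː].
/v/ — not in any rule's target class → [v].
/k/ (between /v/ and /i/): no rule targets it → [k].
/i/ (between /k/ and /v/) occurs before a voiced consonant → [iː] by rule 1.
/v/ stays [v].
/a/ (between /v/ and /d/) occurs before a voiced consonant → [aː] by rule 1.
/d/ (between /a/ and /e/): rule 3 targets it, but not word-finally → unchanged [d].
/e/ — between /d/ and /k/; rule 1 does not apply here → [e].
/k/ — not in any rule's target class → [k].
/n/ (between /k/ and /e/): rule 2 targets it, but not before a labial or velar stop → unchanged [n].
/e/ — between /n/ and /k/; rule 1 does not apply here → [e].
/k/ (word-final) is unaffected → [k].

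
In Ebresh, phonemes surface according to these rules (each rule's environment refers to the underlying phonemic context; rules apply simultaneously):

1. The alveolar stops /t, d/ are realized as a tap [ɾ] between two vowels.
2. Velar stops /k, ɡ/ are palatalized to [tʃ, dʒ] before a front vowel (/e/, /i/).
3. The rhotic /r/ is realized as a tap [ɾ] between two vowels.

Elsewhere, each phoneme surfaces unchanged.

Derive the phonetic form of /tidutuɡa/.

/t/ (word-initial) is in the target of rule 1 but the environment (between two vowels) is not met → [t].
/i/ stays [i].
/d/ (between /i/ and /u/) occurs between two vowels → [ɾ] by rule 1.
/u/ (between /d/ and /t/): no rule targets it → [u].
/t/ meets the environment for rule 1 (between two vowels) → [ɾ].
/u/ (between /t/ and /ɡ/): no rule targets it → [u].
/ɡ/ (between /u/ and /a/) fails the environment for rule 2, so it stays [ɡ].
/a/ (word-final) is unaffected → [a].

[tiɾuɾuɡa]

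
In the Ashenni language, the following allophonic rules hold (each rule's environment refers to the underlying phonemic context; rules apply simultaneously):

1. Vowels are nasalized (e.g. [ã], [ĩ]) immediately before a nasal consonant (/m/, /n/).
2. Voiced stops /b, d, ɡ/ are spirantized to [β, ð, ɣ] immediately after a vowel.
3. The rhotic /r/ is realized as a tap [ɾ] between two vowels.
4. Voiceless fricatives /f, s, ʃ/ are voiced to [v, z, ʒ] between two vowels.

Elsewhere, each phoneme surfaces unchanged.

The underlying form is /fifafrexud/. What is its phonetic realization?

/f/ (word-initial) fails the environment for rule 4, so it stays [f].
/i/ (between /f/ and /f/) fails the environment for rule 1, so it stays [i].
/f/ — between /i/ and /a/, between two vowels — surfaces as [v] (rule 4).
/a/ (between /f/ and /f/) fails the environment for rule 1, so it stays [a].
/f/ (between /a/ and /r/) is in the target of rule 4 but the environment (between two vowels) is not met → [f].
/r/ (between /f/ and /e/) fails the environment for rule 3, so it stays [r].
/e/ (between /r/ and /x/): rule 1 targets it, but not before a nasal consonant → unchanged [e].
/x/ stays [x].
/u/ (between /x/ and /d/) is in the target of rule 1 but the environment (before a nasal consonant) is not met → [u].
/d/ (word-final) occurs immediately after a vowel → [ð] by rule 2.

[fivafrexuð]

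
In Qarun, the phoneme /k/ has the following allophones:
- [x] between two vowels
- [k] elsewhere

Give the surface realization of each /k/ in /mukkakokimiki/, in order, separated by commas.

Occurrence 1 (position 3): no conditioning environment matches → elsewhere allophone [k].
Occurrence 2 (position 4): no conditioning environment matches → elsewhere allophone [k].
Occurrence 3 (position 6): between two vowels → [x].
Occurrence 4 (position 8): between two vowels → [x].
Occurrence 5 (position 12): between two vowels → [x].

[k], [k], [x], [x], [x]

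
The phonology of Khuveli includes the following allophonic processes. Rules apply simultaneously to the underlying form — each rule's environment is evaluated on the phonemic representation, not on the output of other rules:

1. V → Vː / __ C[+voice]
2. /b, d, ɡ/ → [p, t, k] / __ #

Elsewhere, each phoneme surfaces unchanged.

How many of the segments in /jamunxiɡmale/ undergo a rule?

Segments that undergo a rule: /a/ → [aː] (rule 1); /u/ → [uː] (rule 1); /i/ → [iː] (rule 1); /a/ → [aː] (rule 1).
All other segments surface unchanged.

4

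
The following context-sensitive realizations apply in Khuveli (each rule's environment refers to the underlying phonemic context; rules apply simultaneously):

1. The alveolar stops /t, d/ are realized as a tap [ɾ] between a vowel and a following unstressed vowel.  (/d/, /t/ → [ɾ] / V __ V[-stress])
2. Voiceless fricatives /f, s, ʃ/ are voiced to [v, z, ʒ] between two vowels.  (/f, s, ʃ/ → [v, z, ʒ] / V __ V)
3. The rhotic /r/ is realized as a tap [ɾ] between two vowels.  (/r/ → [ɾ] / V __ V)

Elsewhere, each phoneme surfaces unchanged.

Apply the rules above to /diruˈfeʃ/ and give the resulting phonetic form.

/d/ — word-initial; rule 1 does not apply here → [d].
/r/ (between /i/ and /u/) occurs between two vowels → [ɾ] by rule 3.
/f/ — between /u/ and /e/, between two vowels — surfaces as [v] (rule 2).
/ʃ/ (word-final) is in the target of rule 2 but the environment (between two vowels) is not met → [ʃ].

[diɾuˈveʃ]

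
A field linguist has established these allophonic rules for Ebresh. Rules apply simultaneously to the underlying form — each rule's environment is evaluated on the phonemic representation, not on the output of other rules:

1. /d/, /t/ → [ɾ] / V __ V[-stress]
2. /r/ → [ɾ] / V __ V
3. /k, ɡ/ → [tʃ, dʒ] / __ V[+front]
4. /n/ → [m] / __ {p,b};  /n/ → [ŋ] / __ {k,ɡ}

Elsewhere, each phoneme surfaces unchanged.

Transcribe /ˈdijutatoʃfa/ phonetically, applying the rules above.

/d/ (word-initial) fails the environment for rule 1, so it stays [d].
/i/ (between /d/ and /j/): no rule targets it → [i].
/j/ (between /i/ and /u/) is unaffected → [j].
/u/ stays [u].
Rule 1 applies to /t/ (between /u/ and /a/: between a vowel and a following unstressed vowel) → [ɾ].
/a/ (between /t/ and /t/) is unaffected → [a].
/t/ — between /a/ and /o/, between a vowel and a following unstressed vowel — surfaces as [ɾ] (rule 1).
/o/ (between /t/ and /ʃ/): no rule targets it → [o].
/ʃ/ — not in any rule's target class → [ʃ].
/f/ stays [f].
/a/ stays [a].

[ˈdijuɾaɾoʃfa]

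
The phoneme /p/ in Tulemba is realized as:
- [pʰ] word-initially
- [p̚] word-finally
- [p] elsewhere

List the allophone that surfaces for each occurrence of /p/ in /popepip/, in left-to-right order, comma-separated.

[pʰ], [p], [p], [p̚]

Occurrence 1 (position 1): word-initially → [pʰ].
Occurrence 2 (position 3): no conditioning environment matches → elsewhere allophone [p].
Occurrence 3 (position 5): no conditioning environment matches → elsewhere allophone [p].
Occurrence 4 (position 7): word-finally → [p̚].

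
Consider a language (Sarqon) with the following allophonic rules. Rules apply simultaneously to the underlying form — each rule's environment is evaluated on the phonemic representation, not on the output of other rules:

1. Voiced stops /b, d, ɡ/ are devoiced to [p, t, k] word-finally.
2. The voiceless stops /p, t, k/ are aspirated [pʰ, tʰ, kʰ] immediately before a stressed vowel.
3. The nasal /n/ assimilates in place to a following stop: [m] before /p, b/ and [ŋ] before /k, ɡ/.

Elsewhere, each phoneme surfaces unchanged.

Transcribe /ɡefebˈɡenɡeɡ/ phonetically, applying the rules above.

[ɡefebˈɡeŋɡek]

/ɡ/ (word-initial) fails the environment for rule 1, so it stays [ɡ].
/b/ — between /e/ and /ɡ/; rule 1 does not apply here → [b].
/ɡ/ (between /b/ and /e/) is in the target of rule 1 but the environment (word-finally) is not met → [ɡ].
/n/ — between /e/ and /ɡ/, before a labial or velar stop — surfaces as [ŋ] (rule 3).
/ɡ/ (between /n/ and /e/) is in the target of rule 1 but the environment (word-finally) is not met → [ɡ].
/ɡ/ (word-final) occurs word-finally → [k] by rule 1.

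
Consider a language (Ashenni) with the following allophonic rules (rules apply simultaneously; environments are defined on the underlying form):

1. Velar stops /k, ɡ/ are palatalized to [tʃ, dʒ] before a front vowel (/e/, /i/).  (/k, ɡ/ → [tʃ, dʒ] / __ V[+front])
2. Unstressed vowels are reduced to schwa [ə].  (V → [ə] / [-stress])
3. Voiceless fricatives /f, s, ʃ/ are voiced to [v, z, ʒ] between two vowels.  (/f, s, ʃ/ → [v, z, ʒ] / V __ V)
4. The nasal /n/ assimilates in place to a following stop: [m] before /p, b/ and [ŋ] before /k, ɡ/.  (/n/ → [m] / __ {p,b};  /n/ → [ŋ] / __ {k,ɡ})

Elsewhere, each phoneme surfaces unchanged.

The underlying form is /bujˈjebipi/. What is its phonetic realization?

/u/ meets the environment for rule 2 (in an unstressed syllable) → [ə].
/e/ — between /j/ and /b/; rule 2 does not apply here → [e].
/i/ — between /b/ and /p/, in an unstressed syllable — surfaces as [ə] (rule 2).
/i/ (word-final): in an unstressed syllable, so rule 2 applies → [ə].

[bəjˈjebəpə]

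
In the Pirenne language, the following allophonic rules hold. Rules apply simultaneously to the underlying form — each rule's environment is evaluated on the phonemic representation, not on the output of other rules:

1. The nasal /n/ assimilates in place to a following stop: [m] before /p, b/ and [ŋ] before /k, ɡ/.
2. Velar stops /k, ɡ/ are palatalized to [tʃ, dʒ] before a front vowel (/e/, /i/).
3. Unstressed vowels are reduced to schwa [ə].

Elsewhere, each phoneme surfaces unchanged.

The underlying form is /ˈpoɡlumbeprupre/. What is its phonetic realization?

[ˈpoɡləmbəprəprə]

/o/ (between /p/ and /ɡ/): rule 3 targets it, but not in an unstressed syllable → unchanged [o].
/ɡ/ (between /o/ and /l/) fails the environment for rule 2, so it stays [ɡ].
/u/ — between /l/ and /m/, in an unstressed syllable — surfaces as [ə] (rule 3).
/e/ (between /b/ and /p/): in an unstressed syllable, so rule 3 applies → [ə].
/u/ meets the environment for rule 3 (in an unstressed syllable) → [ə].
/e/ (word-final): in an unstressed syllable, so rule 3 applies → [ə].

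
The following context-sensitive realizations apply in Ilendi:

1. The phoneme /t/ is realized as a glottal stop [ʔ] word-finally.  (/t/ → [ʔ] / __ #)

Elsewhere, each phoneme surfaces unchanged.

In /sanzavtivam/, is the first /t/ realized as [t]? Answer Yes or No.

Yes

/t/ (between /v/ and /i/) fails the environment for rule 1, so it stays [t].
The actual realization is [t], which matches [t].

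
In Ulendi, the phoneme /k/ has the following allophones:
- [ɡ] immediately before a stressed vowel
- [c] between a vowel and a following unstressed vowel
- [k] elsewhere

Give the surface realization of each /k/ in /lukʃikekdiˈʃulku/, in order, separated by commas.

Occurrence 1 (position 3): no conditioning environment matches → elsewhere allophone [k].
Occurrence 2 (position 6): between a vowel and a following unstressed vowel → [c].
Occurrence 3 (position 8): no conditioning environment matches → elsewhere allophone [k].
Occurrence 4 (position 14): no conditioning environment matches → elsewhere allophone [k].

[k], [c], [k], [k]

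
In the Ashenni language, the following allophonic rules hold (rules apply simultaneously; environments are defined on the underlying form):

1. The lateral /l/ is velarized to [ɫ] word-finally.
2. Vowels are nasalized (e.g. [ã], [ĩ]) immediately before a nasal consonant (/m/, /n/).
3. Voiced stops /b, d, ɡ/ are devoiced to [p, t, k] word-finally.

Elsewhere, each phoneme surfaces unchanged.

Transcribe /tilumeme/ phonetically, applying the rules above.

/t/ (word-initial): no rule targets it → [t].
/i/ (between /t/ and /l/) fails the environment for rule 2, so it stays [i].
/l/ (between /i/ and /u/) fails the environment for rule 1, so it stays [l].
/u/ — between /l/ and /m/, before a nasal consonant — surfaces as [ũ] (rule 2).
/m/ stays [m].
/e/ (between /m/ and /m/) occurs before a nasal consonant → [ẽ] by rule 2.
/m/ (between /e/ and /e/) is unaffected → [m].
/e/ (word-final) is in the target of rule 2 but the environment (before a nasal consonant) is not met → [e].

[tilũmẽme]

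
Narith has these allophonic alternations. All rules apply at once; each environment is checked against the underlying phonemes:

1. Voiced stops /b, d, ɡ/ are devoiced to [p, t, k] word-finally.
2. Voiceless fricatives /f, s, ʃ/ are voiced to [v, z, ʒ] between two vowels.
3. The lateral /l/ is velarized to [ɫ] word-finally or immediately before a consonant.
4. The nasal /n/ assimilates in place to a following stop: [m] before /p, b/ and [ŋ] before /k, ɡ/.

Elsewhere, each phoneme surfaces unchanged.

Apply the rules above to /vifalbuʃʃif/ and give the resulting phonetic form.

/v/ (word-initial): no rule targets it → [v].
/i/ (between /v/ and /f/): no rule targets it → [i].
/f/ (between /i/ and /a/) occurs between two vowels → [v] by rule 2.
/a/ stays [a].
Rule 3 applies to /l/ (between /a/ and /b/: word-finally or immediately before a consonant) → [ɫ].
/b/ (between /l/ and /u/) fails the environment for rule 1, so it stays [b].
/u/ (between /b/ and /ʃ/) is unaffected → [u].
/ʃ/ (between /u/ and /ʃ/): rule 2 targets it, but not between two vowels → unchanged [ʃ].
/ʃ/ (between /ʃ/ and /i/) is in the target of rule 2 but the environment (between two vowels) is not met → [ʃ].
/i/ (between /ʃ/ and /f/) is unaffected → [i].
/f/ (word-final) fails the environment for rule 2, so it stays [f].

[vivaɫbuʃʃif]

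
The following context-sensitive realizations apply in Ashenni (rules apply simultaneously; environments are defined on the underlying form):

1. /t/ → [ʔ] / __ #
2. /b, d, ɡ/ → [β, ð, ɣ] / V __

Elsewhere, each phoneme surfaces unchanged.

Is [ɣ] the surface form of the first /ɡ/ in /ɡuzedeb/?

No

/ɡ/ (word-initial) fails the environment for rule 2, so it stays [ɡ].
The actual realization is [ɡ], not [ɣ].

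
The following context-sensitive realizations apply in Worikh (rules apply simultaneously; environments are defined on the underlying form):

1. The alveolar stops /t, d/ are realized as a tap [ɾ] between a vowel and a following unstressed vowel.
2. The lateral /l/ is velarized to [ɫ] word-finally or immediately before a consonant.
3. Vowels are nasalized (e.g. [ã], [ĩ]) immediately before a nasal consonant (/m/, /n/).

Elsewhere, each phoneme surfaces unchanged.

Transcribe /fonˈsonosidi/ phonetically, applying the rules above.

[fõnˈsõnosiɾi]

/o/ — between /f/ and /n/, before a nasal consonant — surfaces as [õ] (rule 3).
/o/ — between /s/ and /n/, before a nasal consonant — surfaces as [õ] (rule 3).
/o/ — between /n/ and /s/; rule 3 does not apply here → [o].
/i/ (between /s/ and /d/) fails the environment for rule 3, so it stays [i].
/d/ meets the environment for rule 1 (between a vowel and a following unstressed vowel) → [ɾ].
/i/ — word-final; rule 3 does not apply here → [i].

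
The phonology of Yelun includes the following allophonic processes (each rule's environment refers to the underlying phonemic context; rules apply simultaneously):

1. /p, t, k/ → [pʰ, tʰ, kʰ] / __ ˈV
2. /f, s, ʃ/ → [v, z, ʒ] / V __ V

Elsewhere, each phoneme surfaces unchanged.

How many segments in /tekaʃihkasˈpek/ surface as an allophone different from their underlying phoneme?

Segments that undergo a rule: /ʃ/ → [ʒ] (rule 2); /p/ → [pʰ] (rule 1).
All other segments surface unchanged.

2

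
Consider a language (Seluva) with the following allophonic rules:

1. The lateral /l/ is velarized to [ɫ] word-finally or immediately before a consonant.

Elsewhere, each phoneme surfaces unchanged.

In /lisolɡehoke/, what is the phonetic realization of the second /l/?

[ɫ]

Rule 1 applies to /l/ (between /o/ and /ɡ/: word-finally or immediately before a consonant) → [ɫ].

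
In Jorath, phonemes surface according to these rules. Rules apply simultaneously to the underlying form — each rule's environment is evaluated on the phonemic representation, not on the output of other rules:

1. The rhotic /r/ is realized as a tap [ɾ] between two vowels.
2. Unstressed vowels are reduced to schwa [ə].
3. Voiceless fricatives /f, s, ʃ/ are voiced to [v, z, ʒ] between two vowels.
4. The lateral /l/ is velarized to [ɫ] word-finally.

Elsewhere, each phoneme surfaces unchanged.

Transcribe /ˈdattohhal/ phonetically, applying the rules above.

/d/ — not in any rule's target class → [d].
/a/ (between /d/ and /t/) is in the target of rule 2 but the environment (in an unstressed syllable) is not met → [a].
/t/ stays [t].
/t/ (between /t/ and /o/) is unaffected → [t].
/o/ (between /t/ and /h/): in an unstressed syllable, so rule 2 applies → [ə].
/h/ — not in any rule's target class → [h].
/h/ stays [h].
/a/ meets the environment for rule 2 (in an unstressed syllable) → [ə].
/l/ (word-final) occurs word-finally → [ɫ] by rule 4.

[ˈdattəhhəɫ]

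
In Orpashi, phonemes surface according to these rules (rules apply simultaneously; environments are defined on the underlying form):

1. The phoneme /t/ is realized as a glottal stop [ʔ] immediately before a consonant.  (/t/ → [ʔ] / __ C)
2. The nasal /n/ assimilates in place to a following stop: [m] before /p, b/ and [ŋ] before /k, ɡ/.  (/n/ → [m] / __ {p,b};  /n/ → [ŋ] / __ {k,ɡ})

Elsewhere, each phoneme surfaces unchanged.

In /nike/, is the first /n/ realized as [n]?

/n/ — word-initial; rule 2 does not apply here → [n].
The actual realization is [n], which matches [n].

Yes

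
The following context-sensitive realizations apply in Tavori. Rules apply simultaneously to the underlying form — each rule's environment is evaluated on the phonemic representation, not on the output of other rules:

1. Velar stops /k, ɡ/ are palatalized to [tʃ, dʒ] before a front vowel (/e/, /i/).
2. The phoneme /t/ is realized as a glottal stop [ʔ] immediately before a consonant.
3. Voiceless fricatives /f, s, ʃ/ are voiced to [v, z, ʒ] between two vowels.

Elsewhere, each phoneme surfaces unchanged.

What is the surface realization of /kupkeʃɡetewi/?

[kuptʃeʃdʒetewi]

/k/ (word-initial): rule 1 targets it, but not before a front vowel → unchanged [k].
/u/ stays [u].
/p/ — not in any rule's target class → [p].
/k/ meets the environment for rule 1 (before a front vowel) → [tʃ].
/e/ stays [e].
/ʃ/ — between /e/ and /ɡ/; rule 3 does not apply here → [ʃ].
/ɡ/ meets the environment for rule 1 (before a front vowel) → [dʒ].
/e/ (between /ɡ/ and /t/) is unaffected → [e].
/t/ (between /e/ and /e/): rule 2 targets it, but not immediately before a consonant → unchanged [t].
/e/ (between /t/ and /w/) is unaffected → [e].
/w/ (between /e/ and /i/) is unaffected → [w].
/i/ — not in any rule's target class → [i].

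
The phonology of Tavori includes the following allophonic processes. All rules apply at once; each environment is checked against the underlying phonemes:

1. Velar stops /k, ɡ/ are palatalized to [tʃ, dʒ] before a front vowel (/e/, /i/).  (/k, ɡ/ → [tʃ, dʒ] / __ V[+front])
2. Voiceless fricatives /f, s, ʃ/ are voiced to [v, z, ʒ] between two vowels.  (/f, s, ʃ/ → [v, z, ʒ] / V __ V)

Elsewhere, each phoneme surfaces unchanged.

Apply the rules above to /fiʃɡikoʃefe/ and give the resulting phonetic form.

/f/ (word-initial) is in the target of rule 2 but the environment (between two vowels) is not met → [f].
/i/ stays [i].
/ʃ/ — between /i/ and /ɡ/; rule 2 does not apply here → [ʃ].
Rule 1 applies to /ɡ/ (between /ʃ/ and /i/: before a front vowel) → [dʒ].
/i/ (between /ɡ/ and /k/) is unaffected → [i].
/k/ (between /i/ and /o/): rule 1 targets it, but not before a front vowel → unchanged [k].
/o/ — not in any rule's target class → [o].
/ʃ/ (between /o/ and /e/): between two vowels, so rule 2 applies → [ʒ].
/e/ stays [e].
/f/ meets the environment for rule 2 (between two vowels) → [v].
/e/ (word-final) is unaffected → [e].

[fiʃdʒikoʒeve]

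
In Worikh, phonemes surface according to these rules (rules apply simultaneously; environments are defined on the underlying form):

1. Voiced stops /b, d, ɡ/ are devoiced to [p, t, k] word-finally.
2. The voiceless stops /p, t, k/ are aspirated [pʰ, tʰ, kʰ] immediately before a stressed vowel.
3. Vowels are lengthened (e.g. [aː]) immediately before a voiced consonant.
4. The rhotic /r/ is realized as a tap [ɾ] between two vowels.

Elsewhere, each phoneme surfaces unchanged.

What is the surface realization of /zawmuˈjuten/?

/a/ — between /z/ and /w/, before a voiced consonant — surfaces as [aː] (rule 3).
/u/ (between /m/ and /j/): before a voiced consonant, so rule 3 applies → [uː].
/u/ (between /j/ and /t/) is in the target of rule 3 but the environment (before a voiced consonant) is not met → [u].
/t/ (between /u/ and /e/) fails the environment for rule 2, so it stays [t].
/e/ meets the environment for rule 3 (before a voiced consonant) → [eː].

[zaːwmuːˈjuteːn]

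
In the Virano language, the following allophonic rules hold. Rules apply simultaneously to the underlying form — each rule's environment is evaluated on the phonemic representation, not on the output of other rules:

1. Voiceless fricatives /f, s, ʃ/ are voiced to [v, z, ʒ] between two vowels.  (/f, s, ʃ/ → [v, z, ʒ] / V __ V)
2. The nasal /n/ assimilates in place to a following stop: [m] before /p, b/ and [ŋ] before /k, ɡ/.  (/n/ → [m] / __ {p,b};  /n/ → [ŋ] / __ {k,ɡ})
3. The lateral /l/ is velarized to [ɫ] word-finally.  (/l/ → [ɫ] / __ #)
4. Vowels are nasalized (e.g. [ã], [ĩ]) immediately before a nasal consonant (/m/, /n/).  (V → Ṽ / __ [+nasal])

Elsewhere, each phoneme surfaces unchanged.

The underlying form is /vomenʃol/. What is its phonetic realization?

[võmẽnʃoɫ]

/v/ (word-initial) is unaffected → [v].
/o/ (between /v/ and /m/): before a nasal consonant, so rule 4 applies → [õ].
/m/ (between /o/ and /e/): no rule targets it → [m].
/e/ — between /m/ and /n/, before a nasal consonant — surfaces as [ẽ] (rule 4).
/n/ (between /e/ and /ʃ/) is in the target of rule 2 but the environment (before a labial or velar stop) is not met → [n].
/ʃ/ — between /n/ and /o/; rule 1 does not apply here → [ʃ].
/o/ (between /ʃ/ and /l/) fails the environment for rule 4, so it stays [o].
/l/ meets the environment for rule 3 (word-finally) → [ɫ].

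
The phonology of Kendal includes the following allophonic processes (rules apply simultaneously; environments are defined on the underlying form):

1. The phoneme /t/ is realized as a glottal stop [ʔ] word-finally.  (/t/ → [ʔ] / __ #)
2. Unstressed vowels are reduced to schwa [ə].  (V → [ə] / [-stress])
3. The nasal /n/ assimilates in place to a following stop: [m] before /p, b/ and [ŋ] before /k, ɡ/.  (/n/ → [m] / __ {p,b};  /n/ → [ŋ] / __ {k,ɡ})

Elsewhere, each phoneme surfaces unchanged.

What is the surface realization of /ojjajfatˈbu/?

[əjjəjfətˈbu]

/o/ — word-initial, in an unstressed syllable — surfaces as [ə] (rule 2).
/j/ — not in any rule's target class → [j].
/j/ (between /j/ and /a/): no rule targets it → [j].
Rule 2 applies to /a/ (between /j/ and /j/: in an unstressed syllable) → [ə].
/j/ (between /a/ and /f/): no rule targets it → [j].
/f/ — not in any rule's target class → [f].
Rule 2 applies to /a/ (between /f/ and /t/: in an unstressed syllable) → [ə].
/t/ (between /a/ and /b/) fails the environment for rule 1, so it stays [t].
/b/ (between /t/ and /u/) is unaffected → [b].
/u/ (word-final): rule 2 targets it, but not in an unstressed syllable → unchanged [u].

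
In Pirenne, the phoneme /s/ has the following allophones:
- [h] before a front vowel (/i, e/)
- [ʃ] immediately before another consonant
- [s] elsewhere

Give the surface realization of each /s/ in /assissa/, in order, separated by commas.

[ʃ], [h], [ʃ], [s]

Occurrence 1 (position 2): immediately before another consonant → [ʃ].
Occurrence 2 (position 3): before a front vowel (/i, e/) → [h].
Occurrence 3 (position 5): immediately before another consonant → [ʃ].
Occurrence 4 (position 6): no conditioning environment matches → elsewhere allophone [s].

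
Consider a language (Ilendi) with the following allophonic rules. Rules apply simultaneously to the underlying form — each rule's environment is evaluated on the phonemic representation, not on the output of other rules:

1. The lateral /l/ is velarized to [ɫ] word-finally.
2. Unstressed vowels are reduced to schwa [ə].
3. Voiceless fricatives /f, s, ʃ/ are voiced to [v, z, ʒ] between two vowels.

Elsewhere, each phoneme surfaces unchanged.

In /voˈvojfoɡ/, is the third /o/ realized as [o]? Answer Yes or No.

/o/ meets the environment for rule 2 (in an unstressed syllable) → [ə].
The actual realization is [ə], not [o].

No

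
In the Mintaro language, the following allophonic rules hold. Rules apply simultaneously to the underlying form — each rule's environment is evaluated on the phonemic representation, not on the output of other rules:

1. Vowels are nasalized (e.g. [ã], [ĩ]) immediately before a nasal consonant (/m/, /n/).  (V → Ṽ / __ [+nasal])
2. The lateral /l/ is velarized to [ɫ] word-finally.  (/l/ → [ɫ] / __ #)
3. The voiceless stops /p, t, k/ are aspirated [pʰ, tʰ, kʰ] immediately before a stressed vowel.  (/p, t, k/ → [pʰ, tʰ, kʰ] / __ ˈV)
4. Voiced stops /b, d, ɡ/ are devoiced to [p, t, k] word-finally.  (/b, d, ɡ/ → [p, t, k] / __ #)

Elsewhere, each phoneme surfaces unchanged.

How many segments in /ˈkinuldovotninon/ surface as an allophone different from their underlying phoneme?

4

Segments that undergo a rule: /k/ → [kʰ] (rule 3); /i/ → [ĩ] (rule 1); /i/ → [ĩ] (rule 1); /o/ → [õ] (rule 1).
All other segments surface unchanged.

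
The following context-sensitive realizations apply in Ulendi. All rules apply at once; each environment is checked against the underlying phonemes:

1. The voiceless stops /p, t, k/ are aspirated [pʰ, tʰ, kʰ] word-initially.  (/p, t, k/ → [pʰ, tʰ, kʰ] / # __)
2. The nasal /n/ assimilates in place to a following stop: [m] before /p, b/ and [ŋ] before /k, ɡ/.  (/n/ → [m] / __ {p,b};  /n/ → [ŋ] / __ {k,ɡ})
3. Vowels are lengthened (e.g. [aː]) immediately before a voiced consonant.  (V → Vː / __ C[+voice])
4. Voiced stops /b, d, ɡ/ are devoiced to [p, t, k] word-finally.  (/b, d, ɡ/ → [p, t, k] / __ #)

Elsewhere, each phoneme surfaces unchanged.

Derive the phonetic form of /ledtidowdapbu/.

[leːdtiːdoːwdapbu]

/l/ (word-initial): no rule targets it → [l].
/e/ (between /l/ and /d/) occurs before a voiced consonant → [eː] by rule 3.
/d/ (between /e/ and /t/) fails the environment for rule 4, so it stays [d].
/t/ (between /d/ and /i/) fails the environment for rule 1, so it stays [t].
/i/ — between /t/ and /d/, before a voiced consonant — surfaces as [iː] (rule 3).
/d/ (between /i/ and /o/): rule 4 targets it, but not word-finally → unchanged [d].
/o/ — between /d/ and /w/, before a voiced consonant — surfaces as [oː] (rule 3).
/w/ (between /o/ and /d/): no rule targets it → [w].
/d/ — between /w/ and /a/; rule 4 does not apply here → [d].
/a/ — between /d/ and /p/; rule 3 does not apply here → [a].
/p/ (between /a/ and /b/): rule 1 targets it, but not word-initially → unchanged [p].
/b/ — between /p/ and /u/; rule 4 does not apply here → [b].
/u/ (word-final) is in the target of rule 3 but the environment (before a voiced consonant) is not met → [u].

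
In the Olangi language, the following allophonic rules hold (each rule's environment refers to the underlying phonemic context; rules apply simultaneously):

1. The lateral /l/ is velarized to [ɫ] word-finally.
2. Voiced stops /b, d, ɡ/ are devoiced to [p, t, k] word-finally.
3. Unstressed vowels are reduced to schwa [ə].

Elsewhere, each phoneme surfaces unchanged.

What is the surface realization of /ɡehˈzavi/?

[ɡəhˈzavə]

/ɡ/ — word-initial; rule 2 does not apply here → [ɡ].
/e/ (between /ɡ/ and /h/): in an unstressed syllable, so rule 3 applies → [ə].
/a/ (between /z/ and /v/) fails the environment for rule 3, so it stays [a].
/i/ (word-final): in an unstressed syllable, so rule 3 applies → [ə].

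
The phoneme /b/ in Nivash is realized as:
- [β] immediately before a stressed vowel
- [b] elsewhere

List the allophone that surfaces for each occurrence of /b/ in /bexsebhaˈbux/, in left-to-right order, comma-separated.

Occurrence 1 (position 1): no conditioning environment matches → elsewhere allophone [b].
Occurrence 2 (position 6): no conditioning environment matches → elsewhere allophone [b].
Occurrence 3 (position 9): immediately before a stressed vowel → [β].

[b], [b], [β]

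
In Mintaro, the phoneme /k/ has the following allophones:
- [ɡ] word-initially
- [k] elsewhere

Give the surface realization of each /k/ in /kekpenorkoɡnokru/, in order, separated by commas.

[ɡ], [k], [k], [k]

Occurrence 1 (position 1): word-initially → [ɡ].
Occurrence 2 (position 3): no conditioning environment matches → elsewhere allophone [k].
Occurrence 3 (position 9): no conditioning environment matches → elsewhere allophone [k].
Occurrence 4 (position 14): no conditioning environment matches → elsewhere allophone [k].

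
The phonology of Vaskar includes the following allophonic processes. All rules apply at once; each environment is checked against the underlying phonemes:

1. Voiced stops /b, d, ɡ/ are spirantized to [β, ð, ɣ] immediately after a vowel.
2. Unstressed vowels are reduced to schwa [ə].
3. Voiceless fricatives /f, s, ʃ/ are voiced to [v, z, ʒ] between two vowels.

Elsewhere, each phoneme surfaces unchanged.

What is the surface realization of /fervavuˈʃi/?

/f/ (word-initial) fails the environment for rule 3, so it stays [f].
/e/ (between /f/ and /r/) occurs in an unstressed syllable → [ə] by rule 2.
Rule 2 applies to /a/ (between /v/ and /v/: in an unstressed syllable) → [ə].
/u/ (between /v/ and /ʃ/) occurs in an unstressed syllable → [ə] by rule 2.
/ʃ/ (between /u/ and /i/) occurs between two vowels → [ʒ] by rule 3.
/i/ (word-final) fails the environment for rule 2, so it stays [i].

[fərvəvəˈʒi]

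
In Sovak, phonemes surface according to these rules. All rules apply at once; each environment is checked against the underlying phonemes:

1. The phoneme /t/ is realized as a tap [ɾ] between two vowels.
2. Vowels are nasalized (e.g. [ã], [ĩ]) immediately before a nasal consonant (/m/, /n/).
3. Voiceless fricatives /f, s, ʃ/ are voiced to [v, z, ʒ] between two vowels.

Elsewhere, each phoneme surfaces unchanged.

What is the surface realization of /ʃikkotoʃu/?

[ʃikkoɾoʒu]

/ʃ/ (word-initial): rule 3 targets it, but not between two vowels → unchanged [ʃ].
/i/ (between /ʃ/ and /k/) fails the environment for rule 2, so it stays [i].
/k/ (between /i/ and /k/) is unaffected → [k].
/k/ stays [k].
/o/ (between /k/ and /t/) fails the environment for rule 2, so it stays [o].
Rule 1 applies to /t/ (between /o/ and /o/: between two vowels) → [ɾ].
/o/ (between /t/ and /ʃ/) fails the environment for rule 2, so it stays [o].
/ʃ/ (between /o/ and /u/) occurs between two vowels → [ʒ] by rule 3.
/u/ (word-final): rule 2 targets it, but not before a nasal consonant → unchanged [u].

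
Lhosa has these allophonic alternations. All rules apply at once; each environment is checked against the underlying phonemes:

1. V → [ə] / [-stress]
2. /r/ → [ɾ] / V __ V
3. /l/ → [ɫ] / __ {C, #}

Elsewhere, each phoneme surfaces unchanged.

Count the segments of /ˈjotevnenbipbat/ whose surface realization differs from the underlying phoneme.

Segments that undergo a rule: /e/ → [ə] (rule 1); /e/ → [ə] (rule 1); /i/ → [ə] (rule 1); /a/ → [ə] (rule 1).
All other segments surface unchanged.

4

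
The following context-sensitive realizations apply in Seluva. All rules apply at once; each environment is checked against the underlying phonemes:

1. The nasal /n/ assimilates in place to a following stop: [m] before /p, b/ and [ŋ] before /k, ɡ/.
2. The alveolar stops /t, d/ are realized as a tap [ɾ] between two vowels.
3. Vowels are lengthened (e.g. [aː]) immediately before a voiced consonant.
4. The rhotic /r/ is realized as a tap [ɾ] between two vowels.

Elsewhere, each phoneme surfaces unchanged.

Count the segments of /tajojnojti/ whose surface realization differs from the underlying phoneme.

3

Segments that undergo a rule: /a/ → [aː] (rule 3); /o/ → [oː] (rule 3); /o/ → [oː] (rule 3).
All other segments surface unchanged.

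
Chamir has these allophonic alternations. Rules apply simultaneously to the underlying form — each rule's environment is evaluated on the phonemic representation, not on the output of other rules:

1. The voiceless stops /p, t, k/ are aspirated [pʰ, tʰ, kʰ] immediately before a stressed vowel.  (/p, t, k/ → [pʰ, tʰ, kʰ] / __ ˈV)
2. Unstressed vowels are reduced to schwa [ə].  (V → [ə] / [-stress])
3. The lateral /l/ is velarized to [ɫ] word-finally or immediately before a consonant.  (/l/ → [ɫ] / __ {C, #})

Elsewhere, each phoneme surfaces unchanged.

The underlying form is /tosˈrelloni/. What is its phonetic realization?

[təsˈreɫlənə]

/t/ — word-initial; rule 1 does not apply here → [t].
/o/ (between /t/ and /s/): in an unstressed syllable, so rule 2 applies → [ə].
/e/ (between /r/ and /l/) is in the target of rule 2 but the environment (in an unstressed syllable) is not met → [e].
/l/ (between /e/ and /l/): word-finally or immediately before a consonant, so rule 3 applies → [ɫ].
/l/ (between /l/ and /o/) fails the environment for rule 3, so it stays [l].
/o/ meets the environment for rule 2 (in an unstressed syllable) → [ə].
Rule 2 applies to /i/ (word-final: in an unstressed syllable) → [ə].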